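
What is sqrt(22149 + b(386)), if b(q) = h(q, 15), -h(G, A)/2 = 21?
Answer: sqrt(22107) ≈ 148.68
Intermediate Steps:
h(G, A) = -42 (h(G, A) = -2*21 = -42)
b(q) = -42
sqrt(22149 + b(386)) = sqrt(22149 - 42) = sqrt(22107)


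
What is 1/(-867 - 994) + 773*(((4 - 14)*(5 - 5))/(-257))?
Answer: -1/1861 ≈ -0.00053735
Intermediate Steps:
1/(-867 - 994) + 773*(((4 - 14)*(5 - 5))/(-257)) = 1/(-1861) + 773*(-10*0*(-1/257)) = -1/1861 + 773*(0*(-1/257)) = -1/1861 + 773*0 = -1/1861 + 0 = -1/1861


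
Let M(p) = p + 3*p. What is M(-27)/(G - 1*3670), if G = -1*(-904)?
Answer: 18/461 ≈ 0.039046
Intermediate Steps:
G = 904
M(p) = 4*p
M(-27)/(G - 1*3670) = (4*(-27))/(904 - 1*3670) = -108/(904 - 3670) = -108/(-2766) = -108*(-1/2766) = 18/461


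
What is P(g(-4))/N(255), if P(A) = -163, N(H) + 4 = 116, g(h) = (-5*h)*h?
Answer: -163/112 ≈ -1.4554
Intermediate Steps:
g(h) = -5*h**2
N(H) = 112 (N(H) = -4 + 116 = 112)
P(g(-4))/N(255) = -163/112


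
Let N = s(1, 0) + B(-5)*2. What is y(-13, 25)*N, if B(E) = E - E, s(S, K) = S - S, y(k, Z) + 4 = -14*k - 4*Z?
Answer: 0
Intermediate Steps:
y(k, Z) = -4 - 14*k - 4*Z (y(k, Z) = -4 + (-14*k - 4*Z) = -4 - 14*k - 4*Z)
s(S, K) = 0
B(E) = 0
N = 0 (N = 0 + 0*2 = 0 + 0 = 0)
y(-13, 25)*N = (-4 - 14*(-13) - 4*25)*0 = (-4 + 182 - 100)*0 = 78*0 = 0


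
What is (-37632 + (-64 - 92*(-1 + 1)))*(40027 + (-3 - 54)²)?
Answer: -1631332096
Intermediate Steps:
(-37632 + (-64 - 92*(-1 + 1)))*(40027 + (-3 - 54)²) = (-37632 + (-64 - 92*0))*(40027 + (-57)²) = (-37632 + (-64 + 0))*(40027 + 3249) = (-37632 - 64)*43276 = -37696*43276 = -1631332096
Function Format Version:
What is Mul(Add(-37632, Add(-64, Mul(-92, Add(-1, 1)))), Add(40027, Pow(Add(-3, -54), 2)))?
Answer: -1631332096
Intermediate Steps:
Mul(Add(-37632, Add(-64, Mul(-92, Add(-1, 1)))), Add(40027, Pow(Add(-3, -54), 2))) = Mul(Add(-37632, Add(-64, Mul(-92, 0))), Add(40027, Pow(-57, 2))) = Mul(Add(-37632, Add(-64, 0)), Add(40027, 3249)) = Mul(Add(-37632, -64), 43276) = Mul(-37696, 43276) = -1631332096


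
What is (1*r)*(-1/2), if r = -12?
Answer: 6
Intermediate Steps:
(1*r)*(-1/2) = (1*(-12))*(-1/2) = -(-12)/2 = -12*(-½) = 6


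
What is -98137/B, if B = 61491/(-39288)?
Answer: 1285202152/20497 ≈ 62702.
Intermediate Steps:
B = -20497/13096 (B = 61491*(-1/39288) = -20497/13096 ≈ -1.5651)
-98137/B = -98137/(-20497/13096) = -98137*(-13096/20497) = 1285202152/20497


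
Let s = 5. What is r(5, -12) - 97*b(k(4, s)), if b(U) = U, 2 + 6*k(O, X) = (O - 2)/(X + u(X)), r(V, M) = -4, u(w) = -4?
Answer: -4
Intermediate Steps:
k(O, X) = -⅓ + (-2 + O)/(6*(-4 + X)) (k(O, X) = -⅓ + ((O - 2)/(X - 4))/6 = -⅓ + ((-2 + O)/(-4 + X))/6 = -⅓ + (-2 + O)/(6*(-4 + X)))
r(5, -12) - 97*b(k(4, s)) = -4 - 97*(6 + 4 - 2*5)/(6*(-4 + 5)) = -4 - 97*(6 + 4 - 10)/(6*1) = -4 - 97*0/6 = -4 - 97*0 = -4 + 0 = -4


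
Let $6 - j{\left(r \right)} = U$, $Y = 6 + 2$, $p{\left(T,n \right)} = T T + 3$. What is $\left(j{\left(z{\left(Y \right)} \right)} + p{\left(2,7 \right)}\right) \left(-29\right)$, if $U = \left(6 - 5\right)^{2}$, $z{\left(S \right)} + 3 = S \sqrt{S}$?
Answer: $-348$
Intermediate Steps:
$p{\left(T,n \right)} = 3 + T^{2}$ ($p{\left(T,n \right)} = T^{2} + 3 = 3 + T^{2}$)
$Y = 8$
$z{\left(S \right)} = -3 + S^{\frac{3}{2}}$ ($z{\left(S \right)} = -3 + S \sqrt{S} = -3 + S^{\frac{3}{2}}$)
$U = 1$ ($U = 1^{2} = 1$)
$j{\left(r \right)} = 5$ ($j{\left(r \right)} = 6 - 1 = 5$)
$\left(j{\left(z{\left(Y \right)} \right)} + p{\left(2,7 \right)}\right) \left(-29\right) = \left(5 + \left(3 + 2^{2}\right)\right) \left(-29\right) = \left(5 + \left(3 + 4\right)\right) \left(-29\right) = \left(5 + 7\right) \left(-29\right) = 12 \left(-29\right) = -348$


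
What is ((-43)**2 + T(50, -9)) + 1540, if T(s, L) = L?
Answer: 3380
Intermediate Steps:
((-43)**2 + T(50, -9)) + 1540 = ((-43)**2 - 9) + 1540 = (1849 - 9) + 1540 = 1840 + 1540 = 3380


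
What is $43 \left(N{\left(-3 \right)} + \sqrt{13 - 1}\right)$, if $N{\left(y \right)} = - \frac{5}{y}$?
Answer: $\frac{215}{3} + 86 \sqrt{3} \approx 220.62$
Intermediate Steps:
$43 \left(N{\left(-3 \right)} + \sqrt{13 - 1}\right) = 43 \left(- \frac{5}{-3} + \sqrt{13 - 1}\right) = 43 \left(\left(-5\right) \left(- \frac{1}{3}\right) + \sqrt{12}\right) = 43 \left(\frac{5}{3} + 2 \sqrt{3}\right) = \frac{215}{3} + 86 \sqrt{3}$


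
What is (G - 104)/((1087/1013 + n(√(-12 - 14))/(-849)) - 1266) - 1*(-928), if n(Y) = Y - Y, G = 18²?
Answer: 1188889428/1281371 ≈ 927.83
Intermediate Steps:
G = 324
n(Y) = 0
(G - 104)/((1087/1013 + n(√(-12 - 14))/(-849)) - 1266) - 1*(-928) = (324 - 104)/((1087/1013 + 0/(-849)) - 1266) - 1*(-928) = 220/((1087*(1/1013) + 0*(-1/849)) - 1266) + 928 = 220/((1087/1013 + 0) - 1266) + 928 = 220/(1087/1013 - 1266) + 928 = 220/(-1281371/1013) + 928 = 220*(-1013/1281371) + 928 = -222860/1281371 + 928 = 1188889428/1281371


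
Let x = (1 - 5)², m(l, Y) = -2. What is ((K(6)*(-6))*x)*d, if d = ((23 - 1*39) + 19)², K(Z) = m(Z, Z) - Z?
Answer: 6912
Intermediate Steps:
K(Z) = -2 - Z
d = 9 (d = ((23 - 39) + 19)² = (-16 + 19)² = 3² = 9)
x = 16 (x = (-4)² = 16)
((K(6)*(-6))*x)*d = (((-2 - 1*6)*(-6))*16)*9 = (((-2 - 6)*(-6))*16)*9 = (-8*(-6)*16)*9 = (48*16)*9 = 768*9 = 6912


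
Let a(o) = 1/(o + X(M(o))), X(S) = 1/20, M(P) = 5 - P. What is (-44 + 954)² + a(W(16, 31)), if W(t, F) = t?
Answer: 265820120/321 ≈ 8.2810e+5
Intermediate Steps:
X(S) = 1/20
a(o) = 1/(1/20 + o) (a(o) = 1/(o + 1/20) = 1/(1/20 + o))
(-44 + 954)² + a(W(16, 31)) = (-44 + 954)² + 20/(1 + 20*16) = 910² + 20/(1 + 320) = 828100 + 20/321 = 265820120/321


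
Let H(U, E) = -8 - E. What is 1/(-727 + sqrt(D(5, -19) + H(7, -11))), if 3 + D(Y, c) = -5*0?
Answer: -1/727 ≈ -0.0013755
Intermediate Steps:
D(Y, c) = -3 (D(Y, c) = -3 - 5*0 = -3 + 0 = -3)
1/(-727 + sqrt(D(5, -19) + H(7, -11))) = 1/(-727 + sqrt(-3 + (-8 - 1*(-11)))) = 1/(-727 + sqrt(-3 + (-8 + 11))) = 1/(-727 + sqrt(-3 + 3)) = 1/(-727 + sqrt(0)) = 1/(-727 + 0) = 1/(-727) = -1/727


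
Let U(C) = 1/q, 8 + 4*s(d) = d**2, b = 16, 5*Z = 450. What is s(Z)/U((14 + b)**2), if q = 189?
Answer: 382347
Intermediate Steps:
Z = 90 (Z = (1/5)*450 = 90)
s(d) = -2 + d**2/4
U(C) = 1/189
s(Z)/U((14 + b)**2) = (-2 + (1/4)*90**2)/(1/189) = (-2 + (1/4)*8100)*189 = (-2 + 2025)*189 = 2023*189 = 382347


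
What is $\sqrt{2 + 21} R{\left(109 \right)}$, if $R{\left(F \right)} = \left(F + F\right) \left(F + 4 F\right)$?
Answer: $118810 \sqrt{23} \approx 5.6979 \cdot 10^{5}$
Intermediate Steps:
$R{\left(F \right)} = 10 F^{2}$ ($R{\left(F \right)} = 2 F 5 F = 10 F^{2}$)
$\sqrt{2 + 21} R{\left(109 \right)} = \sqrt{2 + 21} \cdot 10 \cdot 109^{2} = \sqrt{23} \cdot 10 \cdot 11881 = \sqrt{23} \cdot 118810 = 118810 \sqrt{23}$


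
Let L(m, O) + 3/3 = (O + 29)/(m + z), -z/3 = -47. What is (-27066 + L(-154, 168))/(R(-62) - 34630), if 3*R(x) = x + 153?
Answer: 1056204/1349387 ≈ 0.78273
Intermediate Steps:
z = 141 (z = -3*(-47) = 141)
L(m, O) = -1 + (29 + O)/(141 + m) (L(m, O) = -1 + (O + 29)/(m + 141) = -1 + (29 + O)/(141 + m))
R(x) = 51 + x/3 (R(x) = (x + 153)/3 = (153 + x)/3 = 51 + x/3)
(-27066 + L(-154, 168))/(R(-62) - 34630) = (-27066 + (-112 + 168 - 1*(-154))/(141 - 154))/((51 + (⅓)*(-62)) - 34630) = (-27066 + (-112 + 168 + 154)/(-13))/((51 - 62/3) - 34630) = (-27066 - 1/13*210)/(91/3 - 34630) = (-27066 - 210/13)/(-103799/3) = -352068/13*(-3/103799) = 1056204/1349387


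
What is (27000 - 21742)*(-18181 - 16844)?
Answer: -184161450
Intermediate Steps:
(27000 - 21742)*(-18181 - 16844) = 5258*(-35025) = -184161450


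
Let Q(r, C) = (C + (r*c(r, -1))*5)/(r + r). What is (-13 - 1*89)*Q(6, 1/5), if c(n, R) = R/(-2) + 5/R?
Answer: 5729/5 ≈ 1145.8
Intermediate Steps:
c(n, R) = 5/R - R/2 (c(n, R) = R*(-½) + 5/R = -R/2 + 5/R = 5/R - R/2)
Q(r, C) = (C - 45*r/2)/(2*r) (Q(r, C) = (C + (r*(5/(-1) - ½*(-1)))*5)/(r + r) = (C + (r*(5*(-1) + ½))*5)/((2*r)) = (C + (r*(-5 + ½))*5)*(1/(2*r)) = (C + (r*(-9/2))*5)*(1/(2*r)) = (C - 9*r/2*5)*(1/(2*r)) = (C - 45*r/2)*(1/(2*r)) = (C - 45*r/2)/(2*r))
(-13 - 1*89)*Q(6, 1/5) = (-13 - 1*89)*(-45/4 + (½)/(5*6)) = (-13 - 89)*(-45/4 + (½)*(⅕)*(⅙)) = -102*(-45/4 + 1/60) = -102*(-337/30) = 5729/5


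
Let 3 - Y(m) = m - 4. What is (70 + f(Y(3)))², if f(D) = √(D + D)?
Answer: 4908 + 280*√2 ≈ 5304.0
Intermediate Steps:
Y(m) = 7 - m (Y(m) = 3 - (m - 4) = 3 - (-4 + m) = 3 + (4 - m) = 7 - m)
f(D) = √2*√D (f(D) = √(2*D) = √2*√D)
(70 + f(Y(3)))² = (70 + √2*√(7 - 1*3))² = (70 + √2*√(7 - 3))² = (70 + √2*√4)² = (70 + √2*2)² = (70 + 2*√2)²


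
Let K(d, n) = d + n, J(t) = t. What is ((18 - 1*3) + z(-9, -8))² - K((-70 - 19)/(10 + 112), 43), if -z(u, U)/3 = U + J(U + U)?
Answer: 918261/122 ≈ 7526.7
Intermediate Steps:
z(u, U) = -9*U (z(u, U) = -3*(U + (U + U)) = -3*(U + 2*U) = -9*U)
((18 - 1*3) + z(-9, -8))² - K((-70 - 19)/(10 + 112), 43) = ((18 - 1*3) - 9*(-8))² - ((-70 - 19)/(10 + 112) + 43) = ((18 - 3) + 72)² - (-89/122 + 43) = (15 + 72)² - (-89*1/122 + 43) = 87² - (-89/122 + 43) = 7569 - 1*5157/122 = 7569 - 5157/122 = 918261/122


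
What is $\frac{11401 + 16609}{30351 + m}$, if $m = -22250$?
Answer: $\frac{28010}{8101} \approx 3.4576$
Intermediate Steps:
$\frac{11401 + 16609}{30351 + m} = \frac{11401 + 16609}{30351 - 22250} = \frac{28010}{8101}$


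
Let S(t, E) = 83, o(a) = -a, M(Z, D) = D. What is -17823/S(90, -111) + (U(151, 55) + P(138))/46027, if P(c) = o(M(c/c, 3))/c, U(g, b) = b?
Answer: -37735394259/175731086 ≈ -214.73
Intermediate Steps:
P(c) = -3/c (P(c) = (-1*3)/c = -3/c)
-17823/S(90, -111) + (U(151, 55) + P(138))/46027 = -17823/83 + (55 - 3/138)/46027 = -17823*1/83 + (55 - 3*1/138)*(1/46027) = -17823/83 + (55 - 1/46)*(1/46027) = -17823/83 + (2529/46)*(1/46027) = -17823/83 + 2529/2117242 = -37735394259/175731086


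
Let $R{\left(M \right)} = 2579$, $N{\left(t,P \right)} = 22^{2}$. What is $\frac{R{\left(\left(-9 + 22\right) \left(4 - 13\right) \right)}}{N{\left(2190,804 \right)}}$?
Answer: $\frac{2579}{484} \approx 5.3285$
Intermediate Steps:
$N{\left(t,P \right)} = 484$
$\frac{R{\left(\left(-9 + 22\right) \left(4 - 13\right) \right)}}{N{\left(2190,804 \right)}} = \frac{2579}{484}$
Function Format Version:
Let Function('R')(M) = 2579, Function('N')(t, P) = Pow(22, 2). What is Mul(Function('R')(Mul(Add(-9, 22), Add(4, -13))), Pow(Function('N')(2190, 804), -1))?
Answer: Rational(2579, 484) ≈ 5.3285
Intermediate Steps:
Function('N')(t, P) = 484
Mul(Function('R')(Mul(Add(-9, 22), Add(4, -13))), Pow(Function('N')(2190, 804), -1)) = Mul(2579, Pow(484, -1)) = Mul(2579, Rational(1, 484)) = Rational(2579, 484)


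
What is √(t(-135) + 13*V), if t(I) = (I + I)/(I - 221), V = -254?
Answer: I*√104596538/178 ≈ 57.456*I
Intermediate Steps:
t(I) = 2*I/(-221 + I) (t(I) = (2*I)/(-221 + I) = 2*I/(-221 + I))
√(t(-135) + 13*V) = √(2*(-135)/(-221 - 135) + 13*(-254)) = √(2*(-135)/(-356) - 3302) = √(2*(-135)*(-1/356) - 3302) = √(135/178 - 3302) = √(-587621/178) = I*√104596538/178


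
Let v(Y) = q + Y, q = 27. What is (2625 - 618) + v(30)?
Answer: 2064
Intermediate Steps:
v(Y) = 27 + Y
(2625 - 618) + v(30) = (2625 - 618) + (27 + 30) = 2007 + 57 = 2064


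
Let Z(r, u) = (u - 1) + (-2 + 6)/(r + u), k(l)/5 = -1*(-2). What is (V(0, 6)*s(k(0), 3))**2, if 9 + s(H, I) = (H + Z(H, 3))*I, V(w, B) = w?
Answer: 0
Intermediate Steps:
k(l) = 10 (k(l) = 5*(-1*(-2)) = 5*2 = 10)
Z(r, u) = -1 + u + 4/(r + u) (Z(r, u) = (-1 + u) + 4/(r + u) = -1 + u + 4/(r + u))
s(H, I) = -9 + I*(H + (10 + 2*H)/(3 + H)) (s(H, I) = -9 + (H + (4 + 3**2 - H - 1*3 + H*3)/(H + 3))*I = -9 + (H + (4 + 9 - H - 3 + 3*H)/(3 + H))*I = -9 + (H + (10 + 2*H)/(3 + H))*I = -9 + I*(H + (10 + 2*H)/(3 + H)))
(V(0, 6)*s(k(0), 3))**2 = (0*(((-9 + 10*3)*(3 + 10) + 2*3*(5 + 10))/(3 + 10)))**2 = (0*(((-9 + 30)*13 + 2*3*15)/13))**2 = (0*((21*13 + 90)/13))**2 = (0*((273 + 90)/13))**2 = (0*((1/13)*363))**2 = (0*(363/13))**2 = 0**2 = 0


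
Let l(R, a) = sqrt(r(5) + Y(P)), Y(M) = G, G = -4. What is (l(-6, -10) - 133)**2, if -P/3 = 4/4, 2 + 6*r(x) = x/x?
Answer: 106109/6 - 665*I*sqrt(6)/3 ≈ 17685.0 - 542.97*I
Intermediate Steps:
r(x) = -1/6 (r(x) = -1/3 + (x/x)/6 = -1/3 + (1/6)*1 = -1/3 + 1/6 = -1/6)
P = -3 (P = -12/4 = -3*1 = -3)
Y(M) = -4
l(R, a) = 5*I*sqrt(6)/6 (l(R, a) = sqrt(-1/6 - 4) = sqrt(-25/6) = 5*I*sqrt(6)/6)
(l(-6, -10) - 133)**2 = (5*I*sqrt(6)/6 - 133)**2 = (-133 + 5*I*sqrt(6)/6)**2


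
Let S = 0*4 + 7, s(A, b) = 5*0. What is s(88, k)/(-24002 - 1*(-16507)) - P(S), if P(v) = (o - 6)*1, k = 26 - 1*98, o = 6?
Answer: 0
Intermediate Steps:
k = -72 (k = 26 - 98 = -72)
s(A, b) = 0
S = 7 (S = 0 + 7 = 7)
P(v) = 0 (P(v) = (6 - 6)*1 = 0*1 = 0)
s(88, k)/(-24002 - 1*(-16507)) - P(S) = 0/(-24002 - 1*(-16507)) - 1*0 = 0/(-24002 + 16507) + 0 = 0/(-7495) + 0 = 0*(-1/7495) + 0 = 0 + 0 = 0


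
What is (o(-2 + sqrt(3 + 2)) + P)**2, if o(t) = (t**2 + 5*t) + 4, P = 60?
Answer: 3974 + 126*sqrt(5) ≈ 4255.7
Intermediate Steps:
o(t) = 4 + t**2 + 5*t
(o(-2 + sqrt(3 + 2)) + P)**2 = ((4 + (-2 + sqrt(3 + 2))**2 + 5*(-2 + sqrt(3 + 2))) + 60)**2 = ((4 + (-2 + sqrt(5))**2 + 5*(-2 + sqrt(5))) + 60)**2 = ((4 + (-2 + sqrt(5))**2 + (-10 + 5*sqrt(5))) + 60)**2 = ((-6 + (-2 + sqrt(5))**2 + 5*sqrt(5)) + 60)**2 = (54 + (-2 + sqrt(5))**2 + 5*sqrt(5))**2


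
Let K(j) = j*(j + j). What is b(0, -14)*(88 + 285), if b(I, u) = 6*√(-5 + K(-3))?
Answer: 2238*√13 ≈ 8069.2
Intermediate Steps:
K(j) = 2*j² (K(j) = j*(2*j) = 2*j²)
b(I, u) = 6*√13 (b(I, u) = 6*√(-5 + 2*(-3)²) = 6*√(-5 + 2*9) = 6*√(-5 + 18) = 6*√13)
b(0, -14)*(88 + 285) = (6*√13)*(88 + 285) = (6*√13)*373 = 2238*√13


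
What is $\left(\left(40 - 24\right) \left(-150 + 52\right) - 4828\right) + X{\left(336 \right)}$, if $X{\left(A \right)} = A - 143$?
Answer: $-6203$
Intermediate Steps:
$X{\left(A \right)} = -143 + A$ ($X{\left(A \right)} = A - 143 = -143 + A$)
$\left(\left(40 - 24\right) \left(-150 + 52\right) - 4828\right) + X{\left(336 \right)} = \left(\left(40 - 24\right) \left(-150 + 52\right) - 4828\right) + \left(-143 + 336\right) = \left(16 \left(-98\right) - 4828\right) + 193 = \left(-1568 - 4828\right) + 193 = -6396 + 193 = -6203$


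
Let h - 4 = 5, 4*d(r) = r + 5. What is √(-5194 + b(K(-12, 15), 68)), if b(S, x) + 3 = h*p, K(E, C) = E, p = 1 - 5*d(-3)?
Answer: I*√20842/2 ≈ 72.184*I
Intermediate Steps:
d(r) = 5/4 + r/4 (d(r) = (r + 5)/4 = (5 + r)/4 = 5/4 + r/4)
p = -3/2 (p = 1 - 5*(5/4 + (¼)*(-3)) = 1 - 5*(5/4 - ¾) = 1 - 5*½ = 1 - 5/2 = -3/2 ≈ -1.5000)
h = 9 (h = 4 + 5 = 9)
b(S, x) = -33/2 (b(S, x) = -3 + 9*(-3/2) = -3 - 27/2 = -33/2)
√(-5194 + b(K(-12, 15), 68)) = √(-5194 - 33/2) = √(-10421/2) = I*√20842/2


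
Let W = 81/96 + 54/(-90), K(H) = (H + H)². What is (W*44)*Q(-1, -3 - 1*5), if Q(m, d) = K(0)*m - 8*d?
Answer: 3432/5 ≈ 686.40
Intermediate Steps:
K(H) = 4*H² (K(H) = (2*H)² = 4*H²)
W = 39/160 (W = 81*(1/96) + 54*(-1/90) = 27/32 - ⅗ = 39/160 ≈ 0.24375)
Q(m, d) = -8*d (Q(m, d) = (4*0²)*m - 8*d = (4*0)*m - 8*d = 0*m - 8*d = 0 - 8*d = -8*d)
(W*44)*Q(-1, -3 - 1*5) = ((39/160)*44)*(-8*(-3 - 1*5)) = 429*(-8*(-3 - 5))/40 = 429*(-8*(-8))/40 = (429/40)*64 = 3432/5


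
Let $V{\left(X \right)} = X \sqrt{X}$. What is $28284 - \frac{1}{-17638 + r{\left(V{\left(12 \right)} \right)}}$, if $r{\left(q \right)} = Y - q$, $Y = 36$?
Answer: $\frac{4381597144793}{154914338} - \frac{6 \sqrt{3}}{77457169} \approx 28284.0$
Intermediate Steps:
$V{\left(X \right)} = X^{\frac{3}{2}}$
$r{\left(q \right)} = 36 - q$
$28284 - \frac{1}{-17638 + r{\left(V{\left(12 \right)} \right)}} = 28284 - \frac{1}{-17638 + \left(36 - 12^{\frac{3}{2}}\right)} = 28284 - \frac{1}{-17638 + \left(36 - 24 \sqrt{3}\right)} = 28284 - \frac{1}{-17602 - 24 \sqrt{3}}$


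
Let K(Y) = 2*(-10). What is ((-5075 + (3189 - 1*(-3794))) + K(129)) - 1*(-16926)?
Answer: 18814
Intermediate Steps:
K(Y) = -20
((-5075 + (3189 - 1*(-3794))) + K(129)) - 1*(-16926) = ((-5075 + (3189 - 1*(-3794))) - 20) - 1*(-16926) = ((-5075 + (3189 + 3794)) - 20) + 16926 = ((-5075 + 6983) - 20) + 16926 = (1908 - 20) + 16926 = 1888 + 16926 = 18814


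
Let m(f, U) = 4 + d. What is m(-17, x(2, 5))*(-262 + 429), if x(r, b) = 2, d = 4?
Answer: 1336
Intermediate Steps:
m(f, U) = 8 (m(f, U) = 4 + 4 = 8)
m(-17, x(2, 5))*(-262 + 429) = 8*(-262 + 429) = 8*167 = 1336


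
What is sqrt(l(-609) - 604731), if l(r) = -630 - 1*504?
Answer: 13*I*sqrt(3585) ≈ 778.37*I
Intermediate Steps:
l(r) = -1134 (l(r) = -630 - 504 = -1134)
sqrt(l(-609) - 604731) = sqrt(-1134 - 604731) = sqrt(-605865) = 13*I*sqrt(3585)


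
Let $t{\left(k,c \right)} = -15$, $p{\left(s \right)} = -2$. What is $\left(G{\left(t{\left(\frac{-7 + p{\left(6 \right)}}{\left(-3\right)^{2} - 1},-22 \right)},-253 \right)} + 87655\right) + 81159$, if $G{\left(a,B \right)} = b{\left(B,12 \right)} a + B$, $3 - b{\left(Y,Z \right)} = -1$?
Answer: $168501$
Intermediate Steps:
$b{\left(Y,Z \right)} = 4$ ($b{\left(Y,Z \right)} = 3 - -1 = 3 + 1 = 4$)
$G{\left(a,B \right)} = B + 4 a$ ($G{\left(a,B \right)} = 4 a + B = B + 4 a$)
$\left(G{\left(t{\left(\frac{-7 + p{\left(6 \right)}}{\left(-3\right)^{2} - 1},-22 \right)},-253 \right)} + 87655\right) + 81159 = \left(\left(-253 + 4 \left(-15\right)\right) + 87655\right) + 81159 = \left(\left(-253 - 60\right) + 87655\right) + 81159 = \left(-313 + 87655\right) + 81159 = 87342 + 81159 = 168501$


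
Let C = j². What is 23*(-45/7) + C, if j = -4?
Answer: -923/7 ≈ -131.86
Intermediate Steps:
C = 16 (C = (-4)² = 16)
23*(-45/7) + C = 23*(-45/7) + 16 = -1035/7 + 16 = -923/7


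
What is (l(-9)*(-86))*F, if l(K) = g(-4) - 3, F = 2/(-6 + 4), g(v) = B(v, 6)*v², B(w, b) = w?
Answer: -5762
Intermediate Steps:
g(v) = v³ (g(v) = v*v² = v³)
F = -1 (F = 2/(-2) = -½*2 = -1)
l(K) = -67 (l(K) = (-4)³ - 3 = -64 - 3 = -67)
(l(-9)*(-86))*F = -67*(-86)*(-1) = 5762*(-1) = -5762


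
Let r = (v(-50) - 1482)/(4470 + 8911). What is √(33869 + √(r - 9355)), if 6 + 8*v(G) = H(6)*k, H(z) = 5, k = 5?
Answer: √(24257135087636 + 13381*I*√26800694560274)/26762 ≈ 184.04 + 0.26278*I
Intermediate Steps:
v(G) = 19/8 (v(G) = -¾ + (5*5)/8 = -¾ + (⅛)*25 = -¾ + 25/8 = 19/8)
r = -11837/107048 (r = (19/8 - 1482)/(4470 + 8911) = -11837/8/13381 = -11837/8*1/13381 = -11837/107048 ≈ -0.11058)
√(33869 + √(r - 9355)) = √(33869 + √(-11837/107048 - 9355)) = √(33869 + √(-1001445877/107048)) = √(33869 + I*√26800694560274/53524)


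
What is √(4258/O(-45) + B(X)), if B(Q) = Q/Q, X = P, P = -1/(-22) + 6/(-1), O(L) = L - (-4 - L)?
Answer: I*√89698/43 ≈ 6.965*I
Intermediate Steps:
O(L) = 4 + 2*L (O(L) = L + (4 + L) = 4 + 2*L)
P = -131/22 (P = -1*(-1/22) + 6*(-1) = 1/22 - 6 = -131/22 ≈ -5.9545)
X = -131/22 ≈ -5.9545
B(Q) = 1
√(4258/O(-45) + B(X)) = √(4258/(4 + 2*(-45)) + 1) = √(4258/(4 - 90) + 1) = √(4258/(-86) + 1) = √(4258*(-1/86) + 1) = √(-2129/43 + 1) = √(-2086/43) = I*√89698/43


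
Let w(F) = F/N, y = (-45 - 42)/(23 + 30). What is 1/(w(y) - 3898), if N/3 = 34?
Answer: -1802/7024225 ≈ -0.00025654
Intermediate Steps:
N = 102 (N = 3*34 = 102)
y = -87/53 ≈ -1.6415
w(F) = F/102
1/(w(y) - 3898) = 1/((1/102)*(-87/53) - 3898) = 1/(-29/1802 - 3898) = 1/(-7024225/1802) = -1802/7024225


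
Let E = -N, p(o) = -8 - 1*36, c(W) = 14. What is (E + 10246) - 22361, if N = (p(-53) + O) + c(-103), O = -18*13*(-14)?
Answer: -15361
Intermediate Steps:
O = 3276 (O = -234*(-14) = 3276)
p(o) = -44 (p(o) = -8 - 36 = -44)
N = 3246 (N = (-44 + 3276) + 14 = 3232 + 14 = 3246)
E = -3246 (E = -1*3246 = -3246)
(E + 10246) - 22361 = (-3246 + 10246) - 22361 = 7000 - 22361 = -15361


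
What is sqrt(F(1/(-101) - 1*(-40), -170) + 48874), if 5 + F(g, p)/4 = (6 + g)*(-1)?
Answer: 3*sqrt(55164786)/101 ≈ 220.61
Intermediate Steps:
F(g, p) = -44 - 4*g (F(g, p) = -20 + 4*((6 + g)*(-1)) = -20 + 4*(-6 - g) = -20 + (-24 - 4*g) = -44 - 4*g)
sqrt(F(1/(-101) - 1*(-40), -170) + 48874) = sqrt((-44 - 4*(1/(-101) - 1*(-40))) + 48874) = sqrt((-44 - 4*(-1/101 + 40)) + 48874) = sqrt((-44 - 4*4039/101) + 48874) = sqrt((-44 - 16156/101) + 48874) = sqrt(-20600/101 + 48874) = sqrt(4915674/101) = 3*sqrt(55164786)/101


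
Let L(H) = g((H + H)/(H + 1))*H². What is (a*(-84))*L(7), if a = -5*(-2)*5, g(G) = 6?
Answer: -1234800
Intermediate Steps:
L(H) = 6*H²
a = 50 (a = 10*5 = 50)
(a*(-84))*L(7) = (50*(-84))*(6*7²) = -25200*49 = -4200*294 = -1234800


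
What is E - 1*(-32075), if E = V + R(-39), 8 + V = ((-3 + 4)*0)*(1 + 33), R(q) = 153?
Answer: 32220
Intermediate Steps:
V = -8 (V = -8 + ((-3 + 4)*0)*(1 + 33) = -8 + (1*0)*34 = -8 + 0*34 = -8 + 0 = -8)
E = 145 (E = -8 + 153 = 145)
E - 1*(-32075) = 145 - 1*(-32075) = 145 + 32075 = 32220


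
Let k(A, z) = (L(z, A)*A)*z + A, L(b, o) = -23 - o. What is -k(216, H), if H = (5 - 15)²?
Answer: 5162184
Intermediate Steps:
H = 100 (H = (-10)² = 100)
k(A, z) = A + A*z*(-23 - A) (k(A, z) = ((-23 - A)*A)*z + A = (A*(-23 - A))*z + A = A*z*(-23 - A) + A = A + A*z*(-23 - A))
-k(216, H) = -(-1)*216*(-1 + 100*(23 + 216)) = -(-1)*216*(-1 + 100*239) = -(-1)*216*(-1 + 23900) = -(-1)*216*23899 = -1*(-5162184) = 5162184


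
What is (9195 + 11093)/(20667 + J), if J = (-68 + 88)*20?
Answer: 20288/21067 ≈ 0.96302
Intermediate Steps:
J = 400 (J = 20*20 = 400)
(9195 + 11093)/(20667 + J) = (9195 + 11093)/(20667 + 400) = 20288/21067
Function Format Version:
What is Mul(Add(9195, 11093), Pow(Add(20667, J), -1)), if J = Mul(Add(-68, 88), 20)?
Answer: Rational(20288, 21067) ≈ 0.96302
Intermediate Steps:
J = 400 (J = Mul(20, 20) = 400)
Mul(Add(9195, 11093), Pow(Add(20667, J), -1)) = Mul(Add(9195, 11093), Pow(Add(20667, 400), -1)) = Mul(20288, Pow(21067, -1)) = Mul(20288, Rational(1, 21067)) = Rational(20288, 21067)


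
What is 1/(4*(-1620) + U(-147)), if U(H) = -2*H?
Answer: -1/6186 ≈ -0.00016166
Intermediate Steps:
1/(4*(-1620) + U(-147)) = 1/(4*(-1620) - 2*(-147)) = 1/(-6480 + 294) = 1/(-6186) = -1/6186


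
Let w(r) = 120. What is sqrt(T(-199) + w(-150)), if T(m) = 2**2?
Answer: 2*sqrt(31) ≈ 11.136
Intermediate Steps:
T(m) = 4
sqrt(T(-199) + w(-150)) = sqrt(4 + 120) = sqrt(124) = 2*sqrt(31)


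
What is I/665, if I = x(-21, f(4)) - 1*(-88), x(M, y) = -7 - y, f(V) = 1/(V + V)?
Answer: 647/5320 ≈ 0.12162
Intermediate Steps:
f(V) = 1/(2*V)
I = 647/8 (I = (-7 - 1/(2*4)) - 1*(-88) = (-7 - 1/(2*4)) + 88 = (-7 - 1*⅛) + 88 = (-7 - ⅛) + 88 = -57/8 + 88 = 647/8 ≈ 80.875)
I/665 = (647/8)/665 = (647/8)*(1/665) = 647/5320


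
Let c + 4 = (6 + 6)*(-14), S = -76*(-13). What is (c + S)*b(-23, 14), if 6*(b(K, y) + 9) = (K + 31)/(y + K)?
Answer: -67184/9 ≈ -7464.9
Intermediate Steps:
b(K, y) = -9 + (31 + K)/(6*(K + y)) (b(K, y) = -9 + ((K + 31)/(y + K))/6 = -9 + ((31 + K)/(K + y))/6 = -9 + (31 + K)/(6*(K + y)))
S = 988
c = -172 (c = -4 + (6 + 6)*(-14) = -4 + 12*(-14) = -4 - 168 = -172)
(c + S)*b(-23, 14) = (-172 + 988)*((31 - 54*14 - 53*(-23))/(6*(-23 + 14))) = 816*((1/6)*(31 - 756 + 1219)/(-9)) = 816*((1/6)*(-1/9)*494) = 816*(-247/27) = -67184/9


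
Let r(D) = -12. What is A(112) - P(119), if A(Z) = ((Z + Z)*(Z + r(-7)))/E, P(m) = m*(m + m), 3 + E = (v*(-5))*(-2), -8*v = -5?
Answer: -278586/13 ≈ -21430.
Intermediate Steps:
v = 5/8 (v = -⅛*(-5) = 5/8 ≈ 0.62500)
E = 13/4 (E = -3 + ((5/8)*(-5))*(-2) = -3 - 25/8*(-2) = -3 + 25/4 = 13/4 ≈ 3.2500)
P(m) = 2*m² (P(m) = m*(2*m) = 2*m²)
A(Z) = 8*Z*(-12 + Z)/13 (A(Z) = ((Z + Z)*(Z - 12))/(13/4) = ((2*Z)*(-12 + Z))*(4/13) = (2*Z*(-12 + Z))*(4/13) = 8*Z*(-12 + Z)/13)
A(112) - P(119) = (8/13)*112*(-12 + 112) - 2*119² = (8/13)*112*100 - 2*14161 = 89600/13 - 1*28322 = 89600/13 - 28322 = -278586/13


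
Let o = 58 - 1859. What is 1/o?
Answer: -1/1801 ≈ -0.00055525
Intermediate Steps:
o = -1801
1/o = 1/(-1801) = -1/1801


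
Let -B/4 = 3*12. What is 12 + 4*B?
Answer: -564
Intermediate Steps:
B = -144 (B = -12*12 = -4*36 = -144)
12 + 4*B = 12 + 4*(-144) = 12 - 576 = -564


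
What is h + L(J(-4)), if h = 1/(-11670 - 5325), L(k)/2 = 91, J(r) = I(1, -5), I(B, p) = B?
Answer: 3093089/16995 ≈ 182.00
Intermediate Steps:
J(r) = 1
L(k) = 182 (L(k) = 2*91 = 182)
h = -1/16995 (h = 1/(-16995) = -1/16995 ≈ -5.8841e-5)
h + L(J(-4)) = -1/16995 + 182 = 3093089/16995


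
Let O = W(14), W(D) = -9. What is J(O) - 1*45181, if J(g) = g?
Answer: -45190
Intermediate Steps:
O = -9
J(O) - 1*45181 = -9 - 1*45181 = -9 - 45181 = -45190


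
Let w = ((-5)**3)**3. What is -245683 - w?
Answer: 1707442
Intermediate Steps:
w = -1953125 (w = (-125)**3 = -1953125)
-245683 - w = -245683 - 1*(-1953125) = -245683 + 1953125 = 1707442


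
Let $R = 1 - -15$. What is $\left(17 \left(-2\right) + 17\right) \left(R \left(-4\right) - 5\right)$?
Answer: $1173$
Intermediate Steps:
$R = 16$ ($R = 1 + 15 = 16$)
$\left(17 \left(-2\right) + 17\right) \left(R \left(-4\right) - 5\right) = \left(17 \left(-2\right) + 17\right) \left(16 \left(-4\right) - 5\right) = \left(-34 + 17\right) \left(-64 - 5\right) = \left(-17\right) \left(-69\right) = 1173$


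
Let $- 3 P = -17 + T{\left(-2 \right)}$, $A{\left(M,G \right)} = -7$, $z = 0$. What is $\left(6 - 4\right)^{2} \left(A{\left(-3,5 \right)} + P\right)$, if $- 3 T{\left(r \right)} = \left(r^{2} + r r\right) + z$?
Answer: $- \frac{16}{9} \approx -1.7778$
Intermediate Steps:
$T{\left(r \right)} = - \frac{2 r^{2}}{3}$ ($T{\left(r \right)} = - \frac{\left(r^{2} + r r\right) + 0}{3} = - \frac{\left(r^{2} + r^{2}\right) + 0}{3} = - \frac{2 r^{2} + 0}{3} = - \frac{2 r^{2}}{3}$)
$P = \frac{59}{9}$ ($P = - \frac{-17 - \frac{2 \left(-2\right)^{2}}{3}}{3} = - \frac{-17 - \frac{8}{3}}{3} = \left(- \frac{1}{3}\right) \left(- \frac{59}{3}\right) = \frac{59}{9} \approx 6.5556$)
$\left(6 - 4\right)^{2} \left(A{\left(-3,5 \right)} + P\right) = \left(6 - 4\right)^{2} \left(-7 + \frac{59}{9}\right) = 2^{2} \left(- \frac{4}{9}\right) = 4 \left(- \frac{4}{9}\right) = - \frac{16}{9}$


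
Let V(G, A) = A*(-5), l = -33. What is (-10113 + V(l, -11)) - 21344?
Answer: -31402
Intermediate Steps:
V(G, A) = -5*A
(-10113 + V(l, -11)) - 21344 = (-10113 - 5*(-11)) - 21344 = (-10113 + 55) - 21344 = -10058 - 21344 = -31402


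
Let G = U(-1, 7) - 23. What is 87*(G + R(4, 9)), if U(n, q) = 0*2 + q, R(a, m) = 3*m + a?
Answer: 1305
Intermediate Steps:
R(a, m) = a + 3*m
U(n, q) = q (U(n, q) = 0 + q = q)
G = -16 (G = 7 - 23 = -16)
87*(G + R(4, 9)) = 87*(-16 + (4 + 3*9)) = 87*(-16 + (4 + 27)) = 87*(-16 + 31) = 87*15 = 1305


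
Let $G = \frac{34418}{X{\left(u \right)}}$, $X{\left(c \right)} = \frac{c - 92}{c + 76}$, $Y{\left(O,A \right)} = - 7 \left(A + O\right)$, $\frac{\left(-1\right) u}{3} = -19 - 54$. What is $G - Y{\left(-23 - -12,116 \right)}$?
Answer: $\frac{10246655}{127} \approx 80682.0$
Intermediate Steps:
$u = 219$ ($u = - 3 \left(-19 - 54\right) = \left(-3\right) \left(-73\right) = 219$)
$Y{\left(O,A \right)} = - 7 A - 7 O$
$X{\left(c \right)} = \frac{-92 + c}{76 + c}$
$G = \frac{10153310}{127}$ ($G = \frac{34418}{\frac{1}{76 + 219} \left(-92 + 219\right)} = \frac{34418}{\frac{1}{295} \cdot 127} = \frac{34418}{\frac{127}{295}} = 34418 \cdot \frac{295}{127} = \frac{10153310}{127} \approx 79947.0$)
$G - Y{\left(-23 - -12,116 \right)} = \frac{10153310}{127} - \left(\left(-7\right) 116 - 7 \left(-23 - -12\right)\right) = \frac{10153310}{127} - \left(-812 - 7 \left(-23 + 12\right)\right) = \frac{10153310}{127} - \left(-812 - -77\right) = \frac{10153310}{127} - \left(-812 + 77\right) = \frac{10153310}{127} - -735 = \frac{10153310}{127} + 735 = \frac{10246655}{127}$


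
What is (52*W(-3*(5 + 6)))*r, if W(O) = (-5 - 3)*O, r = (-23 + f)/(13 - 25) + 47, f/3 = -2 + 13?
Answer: 633776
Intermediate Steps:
f = 33 (f = 3*(-2 + 13) = 3*11 = 33)
r = 277/6 (r = (-23 + 33)/(13 - 25) + 47 = 10/(-12) + 47 = 10*(-1/12) + 47 = -5/6 + 47 = 277/6 ≈ 46.167)
W(O) = -8*O
(52*W(-3*(5 + 6)))*r = (52*(-(-24)*(5 + 6)))*(277/6) = (52*(-(-24)*11))*(277/6) = (52*(-8*(-33)))*(277/6) = (52*264)*(277/6) = 13728*(277/6) = 633776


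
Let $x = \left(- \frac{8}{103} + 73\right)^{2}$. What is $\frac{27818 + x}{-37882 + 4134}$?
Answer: $- \frac{351536283}{358032532} \approx -0.98186$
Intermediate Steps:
$x = \frac{56415121}{10609}$ ($x = \left(\left(-8\right) \frac{1}{103} + 73\right)^{2} = \left(- \frac{8}{103} + 73\right)^{2} = \left(\frac{7511}{103}\right)^{2} = \frac{56415121}{10609} \approx 5317.7$)
$\frac{27818 + x}{-37882 + 4134} = \frac{27818 + \frac{56415121}{10609}}{-37882 + 4134} = \frac{351536283}{10609 \left(-33748\right)} = \frac{351536283}{10609} \left(- \frac{1}{33748}\right) = - \frac{351536283}{358032532}$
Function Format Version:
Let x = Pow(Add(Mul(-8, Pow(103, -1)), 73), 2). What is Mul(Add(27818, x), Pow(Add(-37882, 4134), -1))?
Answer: Rational(-351536283, 358032532) ≈ -0.98186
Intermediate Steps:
x = Rational(56415121, 10609) (x = Pow(Add(Mul(-8, Rational(1, 103)), 73), 2) = Pow(Add(Rational(-8, 103), 73), 2) = Pow(Rational(7511, 103), 2) = Rational(56415121, 10609) ≈ 5317.7)
Mul(Add(27818, x), Pow(Add(-37882, 4134), -1)) = Mul(Add(27818, Rational(56415121, 10609)), Pow(Add(-37882, 4134), -1)) = Mul(Rational(351536283, 10609), Pow(-33748, -1)) = Mul(Rational(351536283, 10609), Rational(-1, 33748)) = Rational(-351536283, 358032532)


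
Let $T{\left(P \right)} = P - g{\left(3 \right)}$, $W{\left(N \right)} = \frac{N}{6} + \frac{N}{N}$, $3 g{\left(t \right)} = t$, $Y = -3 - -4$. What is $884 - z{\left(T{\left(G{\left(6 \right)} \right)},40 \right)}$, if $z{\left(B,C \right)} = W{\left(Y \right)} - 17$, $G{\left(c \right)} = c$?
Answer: $\frac{5399}{6} \approx 899.83$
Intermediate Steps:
$Y = 1$ ($Y = -3 + 4 = 1$)
$g{\left(t \right)} = \frac{t}{3}$
$W{\left(N \right)} = 1 + \frac{N}{6}$ ($W{\left(N \right)} = N \frac{1}{6} + 1 = \frac{N}{6} + 1 = 1 + \frac{N}{6}$)
$T{\left(P \right)} = -1 + P$ ($T{\left(P \right)} = P - \frac{1}{3} \cdot 3 = P - 1 = -1 + P$)
$z{\left(B,C \right)} = - \frac{95}{6}$ ($z{\left(B,C \right)} = \left(1 + \frac{1}{6} \cdot 1\right) - 17 = \left(1 + \frac{1}{6}\right) - 17 = \frac{7}{6} - 17 = - \frac{95}{6}$)
$884 - z{\left(T{\left(G{\left(6 \right)} \right)},40 \right)} = 884 - - \frac{95}{6} = 884 + \frac{95}{6} = \frac{5399}{6}$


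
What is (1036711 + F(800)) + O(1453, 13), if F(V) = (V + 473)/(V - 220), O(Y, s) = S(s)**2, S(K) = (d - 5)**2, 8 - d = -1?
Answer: 601442133/580 ≈ 1.0370e+6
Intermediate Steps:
d = 9 (d = 8 - 1*(-1) = 8 + 1 = 9)
S(K) = 16 (S(K) = (9 - 5)**2 = 4**2 = 16)
O(Y, s) = 256 (O(Y, s) = 16**2 = 256)
F(V) = (473 + V)/(-220 + V)
(1036711 + F(800)) + O(1453, 13) = (1036711 + (473 + 800)/(-220 + 800)) + 256 = (1036711 + 1273/580) + 256 = 601293653/580 + 256 = 601442133/580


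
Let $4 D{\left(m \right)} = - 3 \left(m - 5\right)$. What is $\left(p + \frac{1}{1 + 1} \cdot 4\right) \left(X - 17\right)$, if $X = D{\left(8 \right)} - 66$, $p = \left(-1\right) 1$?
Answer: $- \frac{341}{4} \approx -85.25$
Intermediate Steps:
$D{\left(m \right)} = \frac{15}{4} - \frac{3 m}{4}$ ($D{\left(m \right)} = \frac{\left(-3\right) \left(m - 5\right)}{4} = \frac{\left(-3\right) \left(-5 + m\right)}{4} = \frac{15 - 3 m}{4} = \frac{15}{4} - \frac{3 m}{4}$)
$p = -1$
$X = - \frac{273}{4}$ ($X = \left(\frac{15}{4} - 6\right) - 66 = - \frac{9}{4} - 66 = - \frac{273}{4} \approx -68.25$)
$\left(p + \frac{1}{1 + 1} \cdot 4\right) \left(X - 17\right) = \left(-1 + \frac{1}{1 + 1} \cdot 4\right) \left(- \frac{273}{4} - 17\right) = \left(-1 + \frac{1}{2} \cdot 4\right) \left(- \frac{341}{4}\right) = \left(-1 + 2\right) \left(- \frac{341}{4}\right) = 1 \left(- \frac{341}{4}\right) = - \frac{341}{4}$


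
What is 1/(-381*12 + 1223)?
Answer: -1/3349 ≈ -0.00029860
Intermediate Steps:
1/(-381*12 + 1223) = 1/(-4572 + 1223) = 1/(-3349) = -1/3349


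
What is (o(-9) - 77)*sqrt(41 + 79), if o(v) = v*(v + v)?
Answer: 170*sqrt(30) ≈ 931.13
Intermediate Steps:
o(v) = 2*v**2 (o(v) = v*(2*v) = 2*v**2)
(o(-9) - 77)*sqrt(41 + 79) = (2*(-9)**2 - 77)*sqrt(41 + 79) = (2*81 - 77)*sqrt(120) = (162 - 77)*(2*sqrt(30)) = 85*(2*sqrt(30)) = 170*sqrt(30)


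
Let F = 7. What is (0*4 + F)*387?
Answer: 2709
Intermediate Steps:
(0*4 + F)*387 = (0*4 + 7)*387 = (0 + 7)*387 = 7*387 = 2709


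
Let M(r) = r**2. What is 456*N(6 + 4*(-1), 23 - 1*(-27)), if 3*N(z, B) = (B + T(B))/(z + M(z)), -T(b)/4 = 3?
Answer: 2888/3 ≈ 962.67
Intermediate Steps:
T(b) = -12 (T(b) = -4*3 = -12)
N(z, B) = (-12 + B)/(3*(z + z**2)) (N(z, B) = ((B - 12)/(z + z**2))/3 = ((-12 + B)/(z + z**2))/3 = (-12 + B)/(3*(z + z**2)))
456*N(6 + 4*(-1), 23 - 1*(-27)) = 456*((-12 + (23 - 1*(-27)))/(3*(6 + 4*(-1))*(1 + (6 + 4*(-1))))) = 456*((-12 + (23 + 27))/(3*(6 - 4)*(1 + (6 - 4)))) = 456*((1/3)*(-12 + 50)/(2*(1 + 2))) = 456*((1/3)*(1/2)*38/3) = 456*((1/3)*(1/2)*(1/3)*38) = 456*(19/9) = 2888/3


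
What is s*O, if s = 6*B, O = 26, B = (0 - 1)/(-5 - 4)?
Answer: 52/3 ≈ 17.333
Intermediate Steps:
B = ⅑ (B = -1/(-9) = -1*(-⅑) = ⅑ ≈ 0.11111)
s = ⅔ (s = 6*(⅑) = ⅔ ≈ 0.66667)
s*O = (⅔)*26 = 52/3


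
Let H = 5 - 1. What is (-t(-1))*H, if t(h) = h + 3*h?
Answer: 16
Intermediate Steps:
t(h) = 4*h
H = 4
(-t(-1))*H = -4*(-1)*4 = -1*(-4)*4 = 4*4 = 16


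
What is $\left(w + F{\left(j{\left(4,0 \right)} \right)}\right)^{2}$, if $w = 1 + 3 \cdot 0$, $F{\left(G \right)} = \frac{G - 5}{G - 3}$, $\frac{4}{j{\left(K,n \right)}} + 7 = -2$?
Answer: $\frac{6400}{961} \approx 6.6597$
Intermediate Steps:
$j{\left(K,n \right)} = - \frac{4}{9}$ ($j{\left(K,n \right)} = \frac{4}{-7 - 2} = \frac{4}{-9} = 4 \left(- \frac{1}{9}\right) = - \frac{4}{9}$)
$F{\left(G \right)} = \frac{-5 + G}{-3 + G}$
$w = 1$ ($w = 1 + 0 = 1$)
$\left(w + F{\left(j{\left(4,0 \right)} \right)}\right)^{2} = \left(1 + \frac{-5 - \frac{4}{9}}{-3 - \frac{4}{9}}\right)^{2} = \left(1 + \frac{1}{- \frac{31}{9}} \left(- \frac{49}{9}\right)\right)^{2} = \left(1 - - \frac{49}{31}\right)^{2} = \left(1 + \frac{49}{31}\right)^{2} = \left(\frac{80}{31}\right)^{2} = \frac{6400}{961}$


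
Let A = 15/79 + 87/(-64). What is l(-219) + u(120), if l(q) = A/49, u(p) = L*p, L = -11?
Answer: -327027993/247744 ≈ -1320.0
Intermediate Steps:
u(p) = -11*p
A = -5913/5056 (A = 15*(1/79) + 87*(-1/64) = 15/79 - 87/64 = -5913/5056 ≈ -1.1695)
l(q) = -5913/247744 (l(q) = -5913/5056/49 = -5913/5056*1/49 = -5913/247744)
l(-219) + u(120) = -5913/247744 - 11*120 = -5913/247744 - 1320 = -327027993/247744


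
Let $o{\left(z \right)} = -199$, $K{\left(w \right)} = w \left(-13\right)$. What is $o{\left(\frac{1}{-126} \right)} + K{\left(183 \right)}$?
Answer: $-2578$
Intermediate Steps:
$K{\left(w \right)} = - 13 w$
$o{\left(\frac{1}{-126} \right)} + K{\left(183 \right)} = -199 - 2379 = -2578$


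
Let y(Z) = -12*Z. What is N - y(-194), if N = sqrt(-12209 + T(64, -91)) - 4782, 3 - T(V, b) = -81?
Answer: -7110 + 5*I*sqrt(485) ≈ -7110.0 + 110.11*I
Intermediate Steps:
T(V, b) = 84 (T(V, b) = 3 - 1*(-81) = 3 + 81 = 84)
N = -4782 + 5*I*sqrt(485) (N = sqrt(-12209 + 84) - 4782 = sqrt(-12125) - 4782 = 5*I*sqrt(485) - 4782 = -4782 + 5*I*sqrt(485) ≈ -4782.0 + 110.11*I)
N - y(-194) = (-4782 + 5*I*sqrt(485)) - (-12)*(-194) = (-4782 + 5*I*sqrt(485)) - 1*2328 = (-4782 + 5*I*sqrt(485)) - 2328 = -7110 + 5*I*sqrt(485)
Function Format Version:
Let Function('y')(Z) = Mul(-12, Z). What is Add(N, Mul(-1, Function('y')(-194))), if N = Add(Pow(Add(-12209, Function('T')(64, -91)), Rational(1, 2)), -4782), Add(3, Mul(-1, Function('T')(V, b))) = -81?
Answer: Add(-7110, Mul(5, I, Pow(485, Rational(1, 2)))) ≈ Add(-7110.0, Mul(110.11, I))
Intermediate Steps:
Function('T')(V, b) = 84 (Function('T')(V, b) = Add(3, Mul(-1, -81)) = Add(3, 81) = 84)
N = Add(-4782, Mul(5, I, Pow(485, Rational(1, 2)))) (N = Add(Pow(Add(-12209, 84), Rational(1, 2)), -4782) = Add(Pow(-12125, Rational(1, 2)), -4782) = Add(Mul(5, I, Pow(485, Rational(1, 2))), -4782) = Add(-4782, Mul(5, I, Pow(485, Rational(1, 2)))) ≈ Add(-4782.0, Mul(110.11, I)))
Add(N, Mul(-1, Function('y')(-194))) = Add(Add(-4782, Mul(5, I, Pow(485, Rational(1, 2)))), Mul(-1, Mul(-12, -194))) = Add(Add(-4782, Mul(5, I, Pow(485, Rational(1, 2)))), Mul(-1, 2328)) = Add(Add(-4782, Mul(5, I, Pow(485, Rational(1, 2)))), -2328) = Add(-7110, Mul(5, I, Pow(485, Rational(1, 2))))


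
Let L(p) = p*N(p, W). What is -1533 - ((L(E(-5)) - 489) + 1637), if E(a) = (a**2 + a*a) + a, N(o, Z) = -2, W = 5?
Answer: -2591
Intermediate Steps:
E(a) = a + 2*a**2 (E(a) = (a**2 + a**2) + a = 2*a**2 + a = a + 2*a**2)
L(p) = -2*p (L(p) = p*(-2) = -2*p)
-1533 - ((L(E(-5)) - 489) + 1637) = -1533 - ((-(-10)*(1 + 2*(-5)) - 489) + 1637) = -1533 - ((-(-10)*(1 - 10) - 489) + 1637) = -1533 - ((-(-10)*(-9) - 489) + 1637) = -1533 - ((-2*45 - 489) + 1637) = -1533 - ((-90 - 489) + 1637) = -1533 - (-579 + 1637) = -1533 - 1*1058 = -1533 - 1058 = -2591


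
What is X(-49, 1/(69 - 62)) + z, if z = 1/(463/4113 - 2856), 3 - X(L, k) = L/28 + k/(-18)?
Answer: 14082735259/2960058780 ≈ 4.7576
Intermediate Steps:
X(L, k) = 3 - L/28 + k/18 (X(L, k) = 3 - (L/28 + k/(-18)) = 3 - (L*(1/28) + k*(-1/18)) = 3 - (L/28 - k/18) = 3 - (-k/18 + L/28) = 3 + (-L/28 + k/18) = 3 - L/28 + k/18)
z = -4113/11746265 (z = 1/(463*(1/4113) - 2856) = 1/(463/4113 - 2856) = 1/(-11746265/4113) = -4113/11746265 ≈ -0.00035015)
X(-49, 1/(69 - 62)) + z = (3 - 1/28*(-49) + 1/(18*(69 - 62))) - 4113/11746265 = (3 + 7/4 + (1/18)/7) - 4113/11746265 = (3 + 7/4 + (1/18)*(⅐)) - 4113/11746265 = (3 + 7/4 + 1/126) - 4113/11746265 = 1199/252 - 4113/11746265 = 14082735259/2960058780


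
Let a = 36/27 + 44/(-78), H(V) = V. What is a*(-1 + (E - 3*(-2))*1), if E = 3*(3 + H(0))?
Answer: 140/13 ≈ 10.769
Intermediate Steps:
a = 10/13 (a = 36*(1/27) + 44*(-1/78) = 4/3 - 22/39 = 10/13 ≈ 0.76923)
E = 9 (E = 3*(3 + 0) = 3*3 = 9)
a*(-1 + (E - 3*(-2))*1) = 10*(-1 + (9 - 3*(-2))*1)/13 = 10*(-1 + (9 + 6)*1)/13 = 10*(-1 + 15*1)/13 = 10*(-1 + 15)/13 = (10/13)*14 = 140/13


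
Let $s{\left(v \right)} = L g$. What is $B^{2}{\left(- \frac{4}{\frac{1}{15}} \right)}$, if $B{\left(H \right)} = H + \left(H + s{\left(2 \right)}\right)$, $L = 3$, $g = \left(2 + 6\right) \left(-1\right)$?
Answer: $20736$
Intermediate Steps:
$g = -8$ ($g = 8 \left(-1\right) = -8$)
$s{\left(v \right)} = -24$ ($s{\left(v \right)} = 3 \left(-8\right) = -24$)
$B{\left(H \right)} = -24 + 2 H$ ($B{\left(H \right)} = H + \left(H - 24\right) = H + \left(-24 + H\right) = -24 + 2 H$)
$B^{2}{\left(- \frac{4}{\frac{1}{15}} \right)} = \left(-24 + 2 \left(- \frac{4}{\frac{1}{15}}\right)\right)^{2} = \left(-24 + 2 \left(- 4 \frac{1}{\frac{1}{15}}\right)\right)^{2} = \left(-24 + 2 \left(\left(-4\right) 15\right)\right)^{2} = \left(-24 + 2 \left(-60\right)\right)^{2} = \left(-24 - 120\right)^{2} = \left(-144\right)^{2} = 20736$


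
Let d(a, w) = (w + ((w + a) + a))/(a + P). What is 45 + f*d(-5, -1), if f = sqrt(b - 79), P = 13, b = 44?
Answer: 45 - 3*I*sqrt(35)/2 ≈ 45.0 - 8.8741*I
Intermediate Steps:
d(a, w) = (2*a + 2*w)/(13 + a) (d(a, w) = (w + ((w + a) + a))/(a + 13) = (w + ((a + w) + a))/(13 + a) = (w + (w + 2*a))/(13 + a) = (2*a + 2*w)/(13 + a))
f = I*sqrt(35) (f = sqrt(44 - 79) = sqrt(-35) = I*sqrt(35) ≈ 5.9161*I)
45 + f*d(-5, -1) = 45 + (I*sqrt(35))*(2*(-5 - 1)/(13 - 5)) = 45 + (I*sqrt(35))*(2*(-6)/8) = 45 + (I*sqrt(35))*(2*(1/8)*(-6)) = 45 + (I*sqrt(35))*(-3/2) = 45 - 3*I*sqrt(35)/2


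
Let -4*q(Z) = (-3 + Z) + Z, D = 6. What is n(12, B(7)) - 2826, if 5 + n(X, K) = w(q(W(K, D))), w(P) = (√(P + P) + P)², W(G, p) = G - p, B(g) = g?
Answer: -45287/16 + √2/4 ≈ -2830.1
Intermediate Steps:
q(Z) = ¾ - Z/2 (q(Z) = -((-3 + Z) + Z)/4 = -(-3 + 2*Z)/4 = ¾ - Z/2)
w(P) = (P + √2*√P)² (w(P) = (√(2*P) + P)² = (√2*√P + P)² = (P + √2*√P)²)
n(X, K) = -5 + (15/4 - K/2 + √2*√(15/4 - K/2))² (n(X, K) = -5 + ((¾ - (K - 1*6)/2) + √2*√(¾ - (K - 1*6)/2))² = -5 + ((¾ - (K - 6)/2) + √2*√(¾ - (K - 6)/2))² = -5 + ((¾ - (-6 + K)/2) + √2*√(¾ - (-6 + K)/2))² = -5 + ((¾ + (3 - K/2)) + √2*√(¾ + (3 - K/2)))² = -5 + ((15/4 - K/2) + √2*√(15/4 - K/2))² = -5 + (15/4 - K/2 + √2*√(15/4 - K/2))²)
n(12, B(7)) - 2826 = (-5 + (15 - 2*7 + 2*√2*√(15 - 2*7))²/16) - 2826 = (-5 + (15 - 14 + 2*√2*√(15 - 14))²/16) - 2826 = (-5 + (15 - 14 + 2*√2*√1)²/16) - 2826 = (-5 + (15 - 14 + 2*√2*1)²/16) - 2826 = (-5 + (15 - 14 + 2*√2)²/16) - 2826 = (-5 + (1 + 2*√2)²/16) - 2826 = -2831 + (1 + 2*√2)²/16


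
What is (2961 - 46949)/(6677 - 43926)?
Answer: 43988/37249 ≈ 1.1809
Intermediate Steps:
(2961 - 46949)/(6677 - 43926) = -43988/(-37249) = -43988*(-1/37249) = 43988/37249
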